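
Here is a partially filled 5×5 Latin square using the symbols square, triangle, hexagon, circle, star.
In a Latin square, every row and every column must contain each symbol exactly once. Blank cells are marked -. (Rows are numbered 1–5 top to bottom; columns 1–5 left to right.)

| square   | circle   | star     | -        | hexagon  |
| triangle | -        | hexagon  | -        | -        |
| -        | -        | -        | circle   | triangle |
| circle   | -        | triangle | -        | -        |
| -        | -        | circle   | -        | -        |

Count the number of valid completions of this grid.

3

Row 1, column 4: eliminating its row and column leaves {triangle}.
Row 2, column 2: eliminating its row and column leaves {square, star}.
Row 2, column 4: eliminating its row and column leaves {square, star}.
Row 2, column 5: eliminating its row and column leaves {square, circle, star}.
Row 3, column 1: eliminating its row and column leaves {hexagon, star}.
Row 3, column 2: eliminating its row and column leaves {square, hexagon, star}.
Row 3, column 3: eliminating its row and column leaves {square}.
Row 4, column 2: eliminating its row and column leaves {square, hexagon, star}.
Row 4, column 4: eliminating its row and column leaves {square, hexagon, star}.
Row 4, column 5: eliminating its row and column leaves {square, star}.
Row 5, column 1: eliminating its row and column leaves {hexagon, star}.
Row 5, column 2: eliminating its row and column leaves {square, triangle, hexagon, star}.
Row 5, column 4: eliminating its row and column leaves {square, triangle, hexagon, star}.
Row 5, column 5: eliminating its row and column leaves {square, star}.
Enumerating the assignments across these blanks that avoid any row or column repeat gives 3 completions.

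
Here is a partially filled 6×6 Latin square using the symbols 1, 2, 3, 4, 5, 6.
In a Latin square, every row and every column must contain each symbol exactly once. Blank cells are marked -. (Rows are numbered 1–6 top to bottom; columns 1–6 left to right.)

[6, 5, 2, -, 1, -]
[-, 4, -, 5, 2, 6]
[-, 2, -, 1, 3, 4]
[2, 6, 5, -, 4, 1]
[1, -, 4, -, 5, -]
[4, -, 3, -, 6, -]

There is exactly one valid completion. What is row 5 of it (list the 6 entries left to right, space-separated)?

Row 5, column 2: row 5 has {1, 4, 5} and column 2 has {2, 4, 5, 6}, leaving only 3.
Row 5, column 6: row 5 has {1, 3, 4, 5} and column 6 has {1, 4, 6}, leaving only 2.
Row 5, column 4: row 5 has {1, 2, 3, 4, 5} and column 4 has {1, 5}, leaving only 6.
So row 5 reads: 1 3 4 6 5 2.

1 3 4 6 5 2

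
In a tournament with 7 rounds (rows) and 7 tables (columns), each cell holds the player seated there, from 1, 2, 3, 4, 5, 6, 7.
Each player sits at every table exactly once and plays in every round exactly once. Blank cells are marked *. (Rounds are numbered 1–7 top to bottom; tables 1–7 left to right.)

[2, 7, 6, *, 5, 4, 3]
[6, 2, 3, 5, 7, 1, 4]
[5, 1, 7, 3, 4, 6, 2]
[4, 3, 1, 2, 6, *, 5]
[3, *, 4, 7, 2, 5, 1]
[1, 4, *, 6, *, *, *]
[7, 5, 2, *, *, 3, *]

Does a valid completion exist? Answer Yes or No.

No round or table among the givens repeats a symbol, and propagating forced cells runs into no contradiction.
One valid completion exists (for instance, 2 7 6 1 5 4 3 / 6 2 3 5 7 1 4 / 5 1 7 3 4 6 2 / 4 3 1 2 6 7 5 / 3 6 4 7 2 5 1 / 1 4 5 6 3 2 7 / 7 5 2 4 1 3 6).

Yes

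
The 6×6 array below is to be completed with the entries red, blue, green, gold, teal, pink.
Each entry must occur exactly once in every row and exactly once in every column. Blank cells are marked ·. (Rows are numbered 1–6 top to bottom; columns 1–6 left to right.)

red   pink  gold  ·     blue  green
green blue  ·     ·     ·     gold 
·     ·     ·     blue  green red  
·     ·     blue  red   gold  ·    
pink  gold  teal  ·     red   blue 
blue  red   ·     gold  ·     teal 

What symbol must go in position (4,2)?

Row 1, column 4: row 1 has {red, blue, green, gold, pink} and column 4 has {red, blue, gold}, leaving only teal.
Row 2, column 4: row 2 has {blue, green, gold} and column 4 has {red, blue, gold, teal}, leaving only pink.
Row 2, column 3: row 2 has {blue, green, gold, pink} and column 3 has {blue, gold, teal}, leaving only red.
Row 2, column 5: row 2 has {red, blue, green, gold, pink} and column 5 has {red, blue, green, gold}, leaving only teal.
Row 3, column 2: row 3 has {red, blue, green} and column 2 has {red, blue, gold, pink}, leaving only teal.
Row 4 already has {red, blue, gold} and column 2 already has {red, blue, gold, teal, pink}, so row 4, column 2 must be green.

green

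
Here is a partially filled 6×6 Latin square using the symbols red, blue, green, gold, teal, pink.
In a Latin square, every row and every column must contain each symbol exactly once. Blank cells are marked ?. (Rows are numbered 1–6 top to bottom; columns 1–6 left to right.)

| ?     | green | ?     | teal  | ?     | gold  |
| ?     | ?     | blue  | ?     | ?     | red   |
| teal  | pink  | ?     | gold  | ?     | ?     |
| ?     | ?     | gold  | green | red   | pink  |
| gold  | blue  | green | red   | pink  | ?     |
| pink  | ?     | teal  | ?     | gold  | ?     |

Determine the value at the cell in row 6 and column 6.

Row 1, column 5: row 1 has {green, gold, teal} and column 5 has {red, gold, pink}, leaving only blue.
Row 1, column 1: row 1 has {blue, green, gold, teal} and column 1 has {gold, teal, pink}, leaving only red.
Row 1, column 3: row 1 has {red, blue, green, gold, teal} and column 3 has {blue, green, gold, teal}, leaving only pink.
Row 2, column 1: row 2 has {red, blue} and column 1 has {red, gold, teal, pink}, leaving only green.
Row 2, column 4: row 2 has {red, blue, green} and column 4 has {red, green, gold, teal}, leaving only pink.
Row 2, column 5: row 2 has {red, blue, green, pink} and column 5 has {red, blue, gold, pink}, leaving only teal.
Row 2, column 2: row 2 has {red, blue, green, teal, pink} and column 2 has {blue, green, pink}, leaving only gold.
Row 3, column 3: row 3 has {gold, teal, pink} and column 3 has {blue, green, gold, teal, pink}, leaving only red.
Row 3, column 5: row 3 has {red, gold, teal, pink} and column 5 has {red, blue, gold, teal, pink}, leaving only green.
Row 3, column 6: row 3 has {red, green, gold, teal, pink} and column 6 has {red, gold, pink}, leaving only blue.
Row 6 already has {gold, teal, pink} and column 6 already has {red, blue, gold, pink}, so row 6, column 6 must be green.

green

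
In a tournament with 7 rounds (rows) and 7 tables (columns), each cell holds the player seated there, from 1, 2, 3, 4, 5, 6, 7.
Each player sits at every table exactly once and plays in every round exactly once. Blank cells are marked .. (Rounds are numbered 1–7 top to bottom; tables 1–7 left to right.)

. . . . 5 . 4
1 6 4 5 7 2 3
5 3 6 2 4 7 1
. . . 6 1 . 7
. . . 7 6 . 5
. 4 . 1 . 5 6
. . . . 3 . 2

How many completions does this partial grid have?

Round 1, table 1: eliminating its round and table leaves {2, 3, 6, 7}.
Round 1, table 2: eliminating its round and table leaves {1, 2, 7}.
Round 1, table 3: eliminating its round and table leaves {1, 2, 3, 7}.
Round 1, table 4: eliminating its round and table leaves {3}.
Round 1, table 6: eliminating its round and table leaves {1, 3, 6}.
Round 4, table 1: eliminating its round and table leaves {2, 3, 4}.
Round 4, table 2: eliminating its round and table leaves {2, 5}.
Round 4, table 3: eliminating its round and table leaves {2, 3, 5}.
Round 4, table 6: eliminating its round and table leaves {3, 4}.
Round 5, table 1: eliminating its round and table leaves {2, 3, 4}.
Round 5, table 2: eliminating its round and table leaves {1, 2}.
Round 5, table 3: eliminating its round and table leaves {1, 2, 3}.
Round 5, table 6: eliminating its round and table leaves {1, 3, 4}.
Round 6, table 1: eliminating its round and table leaves {2, 3, 7}.
Round 6, table 3: eliminating its round and table leaves {2, 3, 7}.
Round 6, table 5: eliminating its round and table leaves {2}.
Round 7, table 1: eliminating its round and table leaves {4, 6, 7}.
Round 7, table 2: eliminating its round and table leaves {1, 5, 7}.
Round 7, table 3: eliminating its round and table leaves {1, 5, 7}.
Round 7, table 4: eliminating its round and table leaves {4}.
Round 7, table 6: eliminating its round and table leaves {1, 4, 6}.
Enumerating the assignments across these blanks that avoid any round or table repeat gives 9 completions.

9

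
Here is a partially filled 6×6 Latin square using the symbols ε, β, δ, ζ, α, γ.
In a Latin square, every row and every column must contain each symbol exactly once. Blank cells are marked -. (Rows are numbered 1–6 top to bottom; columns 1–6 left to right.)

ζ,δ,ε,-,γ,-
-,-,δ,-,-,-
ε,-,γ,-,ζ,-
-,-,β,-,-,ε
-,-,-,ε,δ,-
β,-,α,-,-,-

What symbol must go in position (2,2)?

ε

Row 4, column 5: row 4 has {ε, β} and column 5 has {δ, ζ, γ}, leaving only α.
Row 5, column 3: row 5 has {ε, δ} and column 3 has {ε, β, δ, α, γ}, leaving only ζ.
Row 6, column 5: row 6 has {β, α} and column 5 has {δ, ζ, α, γ}, leaving only ε.
Row 2, column 5: row 2 has {δ} and column 5 has {ε, δ, ζ, α, γ}, leaving only β.
Row 2, column 2 is narrowed to {ε, ζ, α, γ}.
If it were ζ, then row 6, column 2 would be left with no valid symbol.
If it were α, then row 2, column 6 would be left with no valid symbol.
If it were γ, then row 2, column 6 would be left with no valid symbol.
So row 2, column 2 must be ε.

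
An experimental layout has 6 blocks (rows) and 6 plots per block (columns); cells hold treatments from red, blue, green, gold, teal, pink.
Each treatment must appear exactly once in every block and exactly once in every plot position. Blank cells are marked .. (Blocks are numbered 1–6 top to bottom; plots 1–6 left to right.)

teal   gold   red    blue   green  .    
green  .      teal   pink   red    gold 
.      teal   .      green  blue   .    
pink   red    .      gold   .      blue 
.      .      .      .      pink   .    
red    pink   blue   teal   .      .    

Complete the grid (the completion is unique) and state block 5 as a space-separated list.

Block 5, plot 4: block 5 has {pink} and plot 4 has {blue, green, gold, teal, pink}, leaving only red.
Block 1, plot 6: block 1 has {red, blue, green, gold, teal} and plot 6 has {blue, gold}, leaving only pink.
Block 2, plot 2: block 2 has {red, green, gold, teal, pink} and plot 2 has {red, gold, teal, pink}, leaving only blue.
Block 5, plot 2: block 5 has {red, pink} and plot 2 has {red, blue, gold, teal, pink}, leaving only green.
Block 5, plot 3: block 5 has {red, green, pink} and plot 3 has {red, blue, teal}, leaving only gold.
Block 5, plot 1: block 5 has {red, green, gold, pink} and plot 1 has {red, green, teal, pink}, leaving only blue.
Block 5, plot 6: block 5 has {red, blue, green, gold, pink} and plot 6 has {blue, gold, pink}, leaving only teal.
So block 5 reads: blue green gold red pink teal.

blue green gold red pink teal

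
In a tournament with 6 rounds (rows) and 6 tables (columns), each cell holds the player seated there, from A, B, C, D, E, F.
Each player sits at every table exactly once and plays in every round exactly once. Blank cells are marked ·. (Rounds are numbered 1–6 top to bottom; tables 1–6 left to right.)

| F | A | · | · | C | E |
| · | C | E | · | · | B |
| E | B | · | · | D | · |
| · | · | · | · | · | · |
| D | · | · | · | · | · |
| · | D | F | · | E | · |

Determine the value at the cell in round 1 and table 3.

D

Round 2, table 1: round 2 has {B, C, E} and table 1 has {D, E, F}, leaving only A.
Round 2, table 5: round 2 has {A, B, C, E} and table 5 has {C, D, E}, leaving only F.
Round 2, table 4: round 2 has {A, B, C, E, F} and table 4 has {}, leaving only D.
Round 1, table 4: round 1 has {A, C, E, F} and table 4 has {D}, leaving only B.
Round 1 already has {A, B, C, E, F} and table 3 already has {E, F}, so round 1, table 3 must be D.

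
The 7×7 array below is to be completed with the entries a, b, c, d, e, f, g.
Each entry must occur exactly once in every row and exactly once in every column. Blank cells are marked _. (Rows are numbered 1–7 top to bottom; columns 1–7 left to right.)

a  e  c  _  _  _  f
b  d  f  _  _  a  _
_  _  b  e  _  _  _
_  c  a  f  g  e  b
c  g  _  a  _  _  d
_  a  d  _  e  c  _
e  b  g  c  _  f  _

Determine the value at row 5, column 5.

Row 2, column 4: row 2 has {a, b, d, f} and column 4 has {a, c, e, f}, leaving only g.
Row 2, column 5: row 2 has {a, b, d, f, g} and column 5 has {e, g}, leaving only c.
Row 2, column 7: row 2 has {a, b, c, d, f, g} and column 7 has {b, d, f}, leaving only e.
Row 3, column 2: row 3 has {b, e} and column 2 has {a, b, c, d, e, g}, leaving only f.
Row 4, column 1: row 4 has {a, b, c, e, f, g} and column 1 has {a, b, c, e}, leaving only d.
Row 3, column 1: row 3 has {b, e, f} and column 1 has {a, b, c, d, e}, leaving only g.
Row 3, column 6: row 3 has {b, e, f, g} and column 6 has {a, c, e, f}, leaving only d.
Row 3, column 5: row 3 has {b, d, e, f, g} and column 5 has {c, e, g}, leaving only a.
Row 3, column 7: row 3 has {a, b, d, e, f, g} and column 7 has {b, d, e, f}, leaving only c.
Row 5, column 3: row 5 has {a, c, d, g} and column 3 has {a, b, c, d, f, g}, leaving only e.
Row 5, column 6: row 5 has {a, c, d, e, g} and column 6 has {a, c, d, e, f}, leaving only b.
Row 5 already has {a, b, c, d, e, g} and column 5 already has {a, c, e, g}, so row 5, column 5 must be f.

f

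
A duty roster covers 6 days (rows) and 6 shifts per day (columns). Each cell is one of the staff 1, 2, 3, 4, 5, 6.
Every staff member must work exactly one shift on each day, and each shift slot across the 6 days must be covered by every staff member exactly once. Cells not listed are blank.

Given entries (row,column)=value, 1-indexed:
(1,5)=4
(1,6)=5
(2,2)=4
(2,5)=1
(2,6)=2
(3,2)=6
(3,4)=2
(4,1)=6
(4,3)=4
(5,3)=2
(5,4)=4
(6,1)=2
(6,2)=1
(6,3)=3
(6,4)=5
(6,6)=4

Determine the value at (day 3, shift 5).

3

Day 6, shift 5: day 6 has {1, 2, 3, 4, 5} and shift 5 has {1, 4}, leaving only 6.
Day 3, shift 5 is narrowed to {3, 5}.
If it were 5, then day 4, shift 6 would be left with no valid symbol.
So day 3, shift 5 must be 3.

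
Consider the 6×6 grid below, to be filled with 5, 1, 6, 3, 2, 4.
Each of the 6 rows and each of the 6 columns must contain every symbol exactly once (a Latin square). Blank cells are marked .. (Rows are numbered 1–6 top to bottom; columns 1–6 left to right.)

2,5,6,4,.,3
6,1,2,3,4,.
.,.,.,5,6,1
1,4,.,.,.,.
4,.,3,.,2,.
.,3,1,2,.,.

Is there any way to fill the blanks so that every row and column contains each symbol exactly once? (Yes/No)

No

Row 1, column 5: row 1 has {5, 6, 3, 2, 4} and column 5 has {6, 2, 4}, so it must be 1.
Row 2, column 6: row 2 has {1, 6, 3, 2, 4} and column 6 has {1, 3}, so it must be 5.
Row 3, column 1: row 3 has {5, 1, 6} and column 1 has {1, 6, 2, 4}, so it must be 3.
Row 3, column 2: row 3 has {5, 1, 6, 3} and column 2 has {5, 1, 3, 4}, so it must be 2.
Row 3, column 3: row 3 has {5, 1, 6, 3, 2} and column 3 has {1, 6, 3, 2}, so it must be 4.
Row 4, column 3: row 4 has {1, 4} and column 3 has {1, 6, 3, 2, 4}, so it must be 5.
Row 4, column 4: row 4 has {5, 1, 4} and column 4 has {5, 3, 2, 4}, so it must be 6.
Row 4, column 5: row 4 has {5, 1, 6, 4} and column 5 has {1, 6, 2, 4}, so it must be 3.
Row 4, column 6: row 4 has {5, 1, 6, 3, 4} and column 6 has {5, 1, 3}, so it must be 2.
Row 5, column 2: row 5 has {3, 2, 4} and column 2 has {5, 1, 3, 2, 4}, so it must be 6.
Now row 5, column 6: row 5 together with column 6 already contain {5, 1, 6, 3, 2, 4} — every symbol — so nothing can go there. The grid has no valid completion.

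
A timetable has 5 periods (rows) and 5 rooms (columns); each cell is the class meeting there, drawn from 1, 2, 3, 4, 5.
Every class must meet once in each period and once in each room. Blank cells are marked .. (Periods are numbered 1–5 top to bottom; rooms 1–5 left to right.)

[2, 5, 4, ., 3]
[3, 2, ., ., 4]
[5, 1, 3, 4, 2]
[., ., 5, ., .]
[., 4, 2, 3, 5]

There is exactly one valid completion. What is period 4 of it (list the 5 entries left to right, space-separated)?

4 3 5 2 1

Period 4, room 2: period 4 has {5} and room 2 has {1, 2, 4, 5}, leaving only 3.
Period 4, room 5: period 4 has {3, 5} and room 5 has {2, 3, 4, 5}, leaving only 1.
Period 4, room 1: period 4 has {1, 3, 5} and room 1 has {2, 3, 5}, leaving only 4.
Period 4, room 4: period 4 has {1, 3, 4, 5} and room 4 has {3, 4}, leaving only 2.
So period 4 reads: 4 3 5 2 1.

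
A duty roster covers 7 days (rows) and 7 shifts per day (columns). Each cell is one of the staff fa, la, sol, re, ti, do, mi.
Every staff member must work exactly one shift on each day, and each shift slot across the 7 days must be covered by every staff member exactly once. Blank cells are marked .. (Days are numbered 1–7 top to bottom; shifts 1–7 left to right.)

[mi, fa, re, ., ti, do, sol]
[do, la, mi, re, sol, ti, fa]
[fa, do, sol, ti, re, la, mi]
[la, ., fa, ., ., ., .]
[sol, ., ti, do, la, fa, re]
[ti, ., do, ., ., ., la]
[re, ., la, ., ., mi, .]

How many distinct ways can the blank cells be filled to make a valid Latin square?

Day 1, shift 4: eliminating its day and shift leaves {la}.
Day 4, shift 2: eliminating its day and shift leaves {sol, re, ti, mi}.
Day 4, shift 4: eliminating its day and shift leaves {sol, mi}.
Day 4, shift 5: eliminating its day and shift leaves {do, mi}.
Day 4, shift 6: eliminating its day and shift leaves {sol, re}.
Day 4, shift 7: eliminating its day and shift leaves {ti, do}.
Day 5, shift 2: eliminating its day and shift leaves {mi}.
Day 6, shift 2: eliminating its day and shift leaves {sol, re, mi}.
Day 6, shift 4: eliminating its day and shift leaves {fa, sol, mi}.
Day 6, shift 5: eliminating its day and shift leaves {fa, mi}.
Day 6, shift 6: eliminating its day and shift leaves {sol, re}.
Day 7, shift 2: eliminating its day and shift leaves {sol, ti}.
Day 7, shift 4: eliminating its day and shift leaves {fa, sol}.
Day 7, shift 5: eliminating its day and shift leaves {fa, do}.
Day 7, shift 7: eliminating its day and shift leaves {ti, do}.
Enumerating the assignments across these blanks that avoid any day or shift repeat gives 3 completions.

3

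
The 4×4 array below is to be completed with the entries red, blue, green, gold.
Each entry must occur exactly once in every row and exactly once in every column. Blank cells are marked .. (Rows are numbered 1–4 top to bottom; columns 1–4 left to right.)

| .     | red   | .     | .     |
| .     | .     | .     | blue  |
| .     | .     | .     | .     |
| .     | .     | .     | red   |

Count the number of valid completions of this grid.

Row 1, column 1: eliminating its row and column leaves {blue, green, gold}.
Row 1, column 3: eliminating its row and column leaves {blue, green, gold}.
Row 1, column 4: eliminating its row and column leaves {green, gold}.
Row 2, column 1: eliminating its row and column leaves {red, green, gold}.
Row 2, column 2: eliminating its row and column leaves {green, gold}.
Row 2, column 3: eliminating its row and column leaves {red, green, gold}.
Row 3, column 1: eliminating its row and column leaves {red, blue, green, gold}.
Row 3, column 2: eliminating its row and column leaves {blue, green, gold}.
Row 3, column 3: eliminating its row and column leaves {red, blue, green, gold}.
Row 3, column 4: eliminating its row and column leaves {green, gold}.
Row 4, column 1: eliminating its row and column leaves {blue, green, gold}.
Row 4, column 2: eliminating its row and column leaves {blue, green, gold}.
Row 4, column 3: eliminating its row and column leaves {blue, green, gold}.
Enumerating the assignments across these blanks that avoid any row or column repeat gives 16 completions.

16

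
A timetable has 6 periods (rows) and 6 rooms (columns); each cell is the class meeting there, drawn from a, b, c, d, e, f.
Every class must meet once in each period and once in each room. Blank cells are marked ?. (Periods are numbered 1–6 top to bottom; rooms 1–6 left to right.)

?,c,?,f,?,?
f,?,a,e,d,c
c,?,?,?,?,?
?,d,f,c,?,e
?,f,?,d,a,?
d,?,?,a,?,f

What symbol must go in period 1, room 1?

Period 2, room 2: period 2 has {a, c, d, e, f} and room 2 has {c, d, f}, leaving only b.
Period 3, room 4: period 3 has {c} and room 4 has {a, c, d, e, f}, leaving only b.
Period 4, room 5: period 4 has {c, d, e, f} and room 5 has {a, d}, leaving only b.
Period 1, room 5: period 1 has {c, f} and room 5 has {a, b, d}, leaving only e.
Period 3, room 5: period 3 has {b, c} and room 5 has {a, b, d, e}, leaving only f.
Period 4, room 1: period 4 has {b, c, d, e, f} and room 1 has {c, d, f}, leaving only a.
Period 1 already has {c, e, f} and room 1 already has {a, c, d, f}, so period 1, room 1 must be b.

b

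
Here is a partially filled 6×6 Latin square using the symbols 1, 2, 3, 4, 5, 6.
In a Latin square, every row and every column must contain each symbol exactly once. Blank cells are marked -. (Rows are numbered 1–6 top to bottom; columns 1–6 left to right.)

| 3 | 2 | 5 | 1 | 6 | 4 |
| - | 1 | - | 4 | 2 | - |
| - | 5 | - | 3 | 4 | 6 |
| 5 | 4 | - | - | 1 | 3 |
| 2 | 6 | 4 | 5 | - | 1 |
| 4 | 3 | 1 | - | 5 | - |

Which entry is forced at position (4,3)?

6

Row 2, column 1: row 2 has {1, 2, 4} and column 1 has {2, 3, 4, 5}, leaving only 6.
Row 2, column 3: row 2 has {1, 2, 4, 6} and column 3 has {1, 4, 5}, leaving only 3.
Row 2, column 6: row 2 has {1, 2, 3, 4, 6} and column 6 has {1, 3, 4, 6}, leaving only 5.
Row 3, column 1: row 3 has {3, 4, 5, 6} and column 1 has {2, 3, 4, 5, 6}, leaving only 1.
Row 3, column 3: row 3 has {1, 3, 4, 5, 6} and column 3 has {1, 3, 4, 5}, leaving only 2.
Row 4 already has {1, 3, 4, 5} and column 3 already has {1, 2, 3, 4, 5}, so row 4, column 3 must be 6.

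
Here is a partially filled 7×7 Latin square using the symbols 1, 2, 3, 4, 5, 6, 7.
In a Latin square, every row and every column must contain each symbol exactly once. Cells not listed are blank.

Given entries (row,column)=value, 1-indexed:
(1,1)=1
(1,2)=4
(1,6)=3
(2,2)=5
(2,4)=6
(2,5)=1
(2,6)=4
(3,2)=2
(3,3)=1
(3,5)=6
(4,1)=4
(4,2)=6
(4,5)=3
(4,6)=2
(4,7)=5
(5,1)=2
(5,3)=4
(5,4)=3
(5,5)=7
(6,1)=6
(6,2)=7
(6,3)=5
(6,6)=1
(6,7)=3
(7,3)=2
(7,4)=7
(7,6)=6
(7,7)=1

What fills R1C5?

Row 4, column 3: row 4 has {2, 3, 4, 5, 6} and column 3 has {1, 2, 4, 5}, leaving only 7.
Row 1, column 3: row 1 has {1, 3, 4} and column 3 has {1, 2, 4, 5, 7}, leaving only 6.
Row 2, column 3: row 2 has {1, 4, 5, 6} and column 3 has {1, 2, 4, 5, 6, 7}, leaving only 3.
Row 2, column 1: row 2 has {1, 3, 4, 5, 6} and column 1 has {1, 2, 4, 6}, leaving only 7.
Row 2, column 7: row 2 has {1, 3, 4, 5, 6, 7} and column 7 has {1, 3, 5}, leaving only 2.
Row 1, column 7: row 1 has {1, 3, 4, 6} and column 7 has {1, 2, 3, 5}, leaving only 7.
Row 3, column 7: row 3 has {1, 2, 6} and column 7 has {1, 2, 3, 5, 7}, leaving only 4.
Row 3, column 4: row 3 has {1, 2, 4, 6} and column 4 has {3, 6, 7}, leaving only 5.
Row 1, column 4: row 1 has {1, 3, 4, 6, 7} and column 4 has {3, 5, 6, 7}, leaving only 2.
Row 1 already has {1, 2, 3, 4, 6, 7} and column 5 already has {1, 3, 6, 7}, so row 1, column 5 must be 5.

5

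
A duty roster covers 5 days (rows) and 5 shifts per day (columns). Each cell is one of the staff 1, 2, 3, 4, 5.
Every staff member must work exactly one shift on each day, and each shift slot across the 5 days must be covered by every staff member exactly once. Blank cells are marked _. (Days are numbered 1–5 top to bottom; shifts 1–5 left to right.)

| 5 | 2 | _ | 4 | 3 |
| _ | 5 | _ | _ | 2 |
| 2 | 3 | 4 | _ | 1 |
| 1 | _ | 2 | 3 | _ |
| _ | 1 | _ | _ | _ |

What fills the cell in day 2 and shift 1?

Day 1, shift 3: day 1 has {2, 3, 4, 5} and shift 3 has {2, 4}, leaving only 1.
Day 2, shift 3: day 2 has {2, 5} and shift 3 has {1, 2, 4}, leaving only 3.
Day 2 already has {2, 3, 5} and shift 1 already has {1, 2, 5}, so day 2, shift 1 must be 4.

4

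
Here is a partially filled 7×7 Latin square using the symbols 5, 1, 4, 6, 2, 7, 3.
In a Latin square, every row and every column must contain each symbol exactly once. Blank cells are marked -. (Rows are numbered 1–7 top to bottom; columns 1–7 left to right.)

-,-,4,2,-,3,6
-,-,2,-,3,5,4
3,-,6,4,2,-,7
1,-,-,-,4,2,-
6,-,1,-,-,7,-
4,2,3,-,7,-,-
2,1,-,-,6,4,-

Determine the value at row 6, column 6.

6

Row 2, column 1: row 2 has {5, 4, 2, 3} and column 1 has {1, 4, 6, 2, 3}, leaving only 7.
Row 1, column 1: row 1 has {4, 6, 2, 3} and column 1 has {1, 4, 6, 2, 7, 3}, leaving only 5.
Row 1, column 2: row 1 has {5, 4, 6, 2, 3} and column 2 has {1, 2}, leaving only 7.
Row 1, column 5: row 1 has {5, 4, 6, 2, 7, 3} and column 5 has {4, 6, 2, 7, 3}, leaving only 1.
Row 2, column 2: row 2 has {5, 4, 2, 7, 3} and column 2 has {1, 2, 7}, leaving only 6.
Row 2, column 4: row 2 has {5, 4, 6, 2, 7, 3} and column 4 has {4, 2}, leaving only 1.
Row 3, column 2: row 3 has {4, 6, 2, 7, 3} and column 2 has {1, 6, 2, 7}, leaving only 5.
Row 3, column 6: row 3 has {5, 4, 6, 2, 7, 3} and column 6 has {5, 4, 2, 7, 3}, leaving only 1.
Row 6 already has {4, 2, 7, 3} and column 6 already has {5, 1, 4, 2, 7, 3}, so row 6, column 6 must be 6.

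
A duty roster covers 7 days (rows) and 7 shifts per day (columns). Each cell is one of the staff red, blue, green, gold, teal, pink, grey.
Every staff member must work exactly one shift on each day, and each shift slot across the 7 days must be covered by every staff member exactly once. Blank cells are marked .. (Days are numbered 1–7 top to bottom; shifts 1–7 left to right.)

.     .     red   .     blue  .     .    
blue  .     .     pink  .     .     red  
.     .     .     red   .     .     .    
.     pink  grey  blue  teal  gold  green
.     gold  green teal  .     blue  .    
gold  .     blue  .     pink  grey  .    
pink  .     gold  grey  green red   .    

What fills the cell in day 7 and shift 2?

teal

Day 2, shift 3: day 2 has {red, blue, pink} and shift 3 has {red, blue, green, gold, grey}, leaving only teal.
Day 2, shift 6: day 2 has {red, blue, teal, pink} and shift 6 has {red, blue, gold, grey}, leaving only green.
Day 2, shift 2: day 2 has {red, blue, green, teal, pink} and shift 2 has {gold, pink}, leaving only grey.
Day 2, shift 5: day 2 has {red, blue, green, teal, pink, grey} and shift 5 has {blue, green, teal, pink}, leaving only gold.
Day 3, shift 3: day 3 has {red} and shift 3 has {red, blue, green, gold, teal, grey}, leaving only pink.
Day 3, shift 5: day 3 has {red, pink} and shift 5 has {blue, green, gold, teal, pink}, leaving only grey.
Day 3, shift 6: day 3 has {red, pink, grey} and shift 6 has {red, blue, green, gold, grey}, leaving only teal.
Day 1, shift 6: day 1 has {red, blue} and shift 6 has {red, blue, green, gold, teal, grey}, leaving only pink.
Day 3, shift 1: day 3 has {red, teal, pink, grey} and shift 1 has {blue, gold, pink}, leaving only green.
Day 3, shift 2: day 3 has {red, green, teal, pink, grey} and shift 2 has {gold, pink, grey}, leaving only blue.
Day 7 already has {red, green, gold, pink, grey} and shift 2 already has {blue, gold, pink, grey}, so day 7, shift 2 must be teal.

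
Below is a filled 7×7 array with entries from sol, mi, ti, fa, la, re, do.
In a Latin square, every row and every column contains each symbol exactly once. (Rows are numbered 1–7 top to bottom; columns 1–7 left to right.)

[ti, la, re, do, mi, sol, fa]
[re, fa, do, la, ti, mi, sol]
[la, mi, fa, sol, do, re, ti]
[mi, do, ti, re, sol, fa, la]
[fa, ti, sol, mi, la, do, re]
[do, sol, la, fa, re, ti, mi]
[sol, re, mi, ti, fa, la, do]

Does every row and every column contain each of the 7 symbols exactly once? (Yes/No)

Yes

Each row is a permutation of the 7 symbols, and so is each column.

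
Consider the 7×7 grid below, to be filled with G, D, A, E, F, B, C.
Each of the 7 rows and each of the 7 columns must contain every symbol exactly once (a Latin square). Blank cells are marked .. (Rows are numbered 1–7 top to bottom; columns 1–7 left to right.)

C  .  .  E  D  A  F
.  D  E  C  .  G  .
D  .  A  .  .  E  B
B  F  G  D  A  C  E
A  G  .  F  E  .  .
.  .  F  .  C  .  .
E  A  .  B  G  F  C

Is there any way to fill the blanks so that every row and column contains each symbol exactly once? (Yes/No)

Row 1, column 2: row 1 has {D, A, E, F, C} and column 2 has {G, D, A, F}, so it must be B.
Now row 1, column 3: row 1 together with column 3 already contain {G, D, A, E, F, B, C} — every symbol — so nothing can go there. The grid has no valid completion.

No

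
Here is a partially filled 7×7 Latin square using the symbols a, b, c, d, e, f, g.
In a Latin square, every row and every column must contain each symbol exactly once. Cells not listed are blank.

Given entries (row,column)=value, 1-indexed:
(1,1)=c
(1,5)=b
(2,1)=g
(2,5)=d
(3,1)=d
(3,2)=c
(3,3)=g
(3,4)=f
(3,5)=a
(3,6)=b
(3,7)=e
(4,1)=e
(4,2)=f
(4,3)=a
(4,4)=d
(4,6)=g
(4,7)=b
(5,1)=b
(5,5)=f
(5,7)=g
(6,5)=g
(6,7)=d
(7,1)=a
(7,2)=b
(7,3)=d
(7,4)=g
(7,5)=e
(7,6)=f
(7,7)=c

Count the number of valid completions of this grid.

9

Row 1, column 2: eliminating its row and column leaves {a, d, e, g}.
Row 1, column 3: eliminating its row and column leaves {e, f}.
Row 1, column 4: eliminating its row and column leaves {a, e}.
Row 1, column 6: eliminating its row and column leaves {a, d, e}.
Row 1, column 7: eliminating its row and column leaves {a, f}.
Row 2, column 2: eliminating its row and column leaves {a, e}.
Row 2, column 3: eliminating its row and column leaves {b, c, e, f}.
Row 2, column 4: eliminating its row and column leaves {a, b, c, e}.
Row 2, column 6: eliminating its row and column leaves {a, c, e}.
Row 2, column 7: eliminating its row and column leaves {a, f}.
Row 4, column 5: eliminating its row and column leaves {c}.
Row 5, column 2: eliminating its row and column leaves {a, d, e}.
Row 5, column 3: eliminating its row and column leaves {c, e}.
Row 5, column 4: eliminating its row and column leaves {a, c, e}.
Row 5, column 6: eliminating its row and column leaves {a, c, d, e}.
Row 6, column 1: eliminating its row and column leaves {f}.
Row 6, column 2: eliminating its row and column leaves {a, e}.
Row 6, column 3: eliminating its row and column leaves {b, c, e, f}.
Row 6, column 4: eliminating its row and column leaves {a, b, c, e}.
Row 6, column 6: eliminating its row and column leaves {a, c, e}.
Enumerating the assignments across these blanks that avoid any row or column repeat gives 9 completions.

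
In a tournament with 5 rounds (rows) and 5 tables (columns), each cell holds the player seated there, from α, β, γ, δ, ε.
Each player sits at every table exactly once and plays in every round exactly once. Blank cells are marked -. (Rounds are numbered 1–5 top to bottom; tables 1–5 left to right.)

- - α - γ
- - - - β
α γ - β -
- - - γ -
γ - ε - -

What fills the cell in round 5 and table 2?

β

Round 3, table 3: round 3 has {α, β, γ} and table 3 has {α, ε}, leaving only δ.
Round 2, table 3: round 2 has {β} and table 3 has {α, δ, ε}, leaving only γ.
Round 3, table 5: round 3 has {α, β, γ, δ} and table 5 has {β, γ}, leaving only ε.
Round 4, table 3: round 4 has {γ} and table 3 has {α, γ, δ, ε}, leaving only β.
Round 5, table 2 is narrowed to {α, β, δ}.
If it were α, then round 5, table 5 would be left with no valid symbol.
If it were δ, then round 5, table 5 would be left with no valid symbol.
So round 5, table 2 must be β.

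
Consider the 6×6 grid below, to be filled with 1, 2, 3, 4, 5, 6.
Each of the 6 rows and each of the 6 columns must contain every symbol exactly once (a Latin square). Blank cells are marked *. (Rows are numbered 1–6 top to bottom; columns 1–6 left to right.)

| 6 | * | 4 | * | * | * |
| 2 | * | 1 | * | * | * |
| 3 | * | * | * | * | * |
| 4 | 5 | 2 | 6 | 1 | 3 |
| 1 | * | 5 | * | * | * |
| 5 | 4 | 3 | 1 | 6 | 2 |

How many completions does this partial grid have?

Row 1, column 2: eliminating its row and column leaves {1, 2, 3}.
Row 1, column 4: eliminating its row and column leaves {2, 3, 5}.
Row 1, column 5: eliminating its row and column leaves {2, 3, 5}.
Row 1, column 6: eliminating its row and column leaves {1, 5}.
Row 2, column 2: eliminating its row and column leaves {3, 6}.
Row 2, column 4: eliminating its row and column leaves {3, 4, 5}.
Row 2, column 5: eliminating its row and column leaves {3, 4, 5}.
Row 2, column 6: eliminating its row and column leaves {4, 5, 6}.
Row 3, column 2: eliminating its row and column leaves {1, 2, 6}.
Row 3, column 3: eliminating its row and column leaves {6}.
Row 3, column 4: eliminating its row and column leaves {2, 4, 5}.
Row 3, column 5: eliminating its row and column leaves {2, 4, 5}.
Row 3, column 6: eliminating its row and column leaves {1, 4, 5, 6}.
Row 5, column 2: eliminating its row and column leaves {2, 3, 6}.
Row 5, column 4: eliminating its row and column leaves {2, 3, 4}.
Row 5, column 5: eliminating its row and column leaves {2, 3, 4}.
Row 5, column 6: eliminating its row and column leaves {4, 6}.
Enumerating the assignments across these blanks that avoid any row or column repeat gives 20 completions.

20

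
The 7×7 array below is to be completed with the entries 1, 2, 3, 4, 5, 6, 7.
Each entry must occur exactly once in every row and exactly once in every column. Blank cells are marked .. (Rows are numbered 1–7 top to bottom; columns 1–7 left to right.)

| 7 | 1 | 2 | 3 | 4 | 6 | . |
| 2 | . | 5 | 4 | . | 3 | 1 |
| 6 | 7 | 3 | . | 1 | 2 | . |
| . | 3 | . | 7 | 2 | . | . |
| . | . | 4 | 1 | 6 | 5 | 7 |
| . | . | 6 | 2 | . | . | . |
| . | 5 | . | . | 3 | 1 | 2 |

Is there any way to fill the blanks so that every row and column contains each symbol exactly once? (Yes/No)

No row or column among the givens repeats a symbol, and propagating forced cells runs into no contradiction.
One valid completion exists (for instance, 7 1 2 3 4 6 5 / 2 6 5 4 7 3 1 / 6 7 3 5 1 2 4 / 5 3 1 7 2 4 6 / 3 2 4 1 6 5 7 / 1 4 6 2 5 7 3 / 4 5 7 6 3 1 2).

Yes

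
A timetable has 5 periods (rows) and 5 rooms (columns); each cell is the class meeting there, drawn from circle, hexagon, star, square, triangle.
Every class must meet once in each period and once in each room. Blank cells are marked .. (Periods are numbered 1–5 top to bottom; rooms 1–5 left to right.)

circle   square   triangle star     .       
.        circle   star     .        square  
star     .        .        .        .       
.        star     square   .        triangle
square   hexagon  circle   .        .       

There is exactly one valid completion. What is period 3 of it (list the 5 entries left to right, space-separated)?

Period 3, room 2: period 3 has {star} and room 2 has {circle, hexagon, star, square}, leaving only triangle.
Period 3, room 3: period 3 has {star, triangle} and room 3 has {circle, star, square, triangle}, leaving only hexagon.
Period 3, room 5: period 3 has {hexagon, star, triangle} and room 5 has {square, triangle}, leaving only circle.
Period 3, room 4: period 3 has {circle, hexagon, star, triangle} and room 4 has {star}, leaving only square.
So period 3 reads: star triangle hexagon square circle.

star triangle hexagon square circle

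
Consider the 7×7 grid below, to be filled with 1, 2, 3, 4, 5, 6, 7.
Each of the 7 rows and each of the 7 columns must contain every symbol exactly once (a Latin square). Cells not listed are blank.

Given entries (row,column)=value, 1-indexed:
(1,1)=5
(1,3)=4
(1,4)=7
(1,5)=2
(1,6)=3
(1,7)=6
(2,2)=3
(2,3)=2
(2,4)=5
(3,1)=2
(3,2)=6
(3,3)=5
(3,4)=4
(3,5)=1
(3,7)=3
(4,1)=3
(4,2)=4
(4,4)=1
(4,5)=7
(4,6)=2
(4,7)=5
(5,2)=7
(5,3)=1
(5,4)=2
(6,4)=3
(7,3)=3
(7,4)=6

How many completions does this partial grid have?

Row 1, column 2: eliminating its row and column leaves {1}.
Row 2, column 1: eliminating its row and column leaves {1, 4, 6, 7}.
Row 2, column 5: eliminating its row and column leaves {4, 6}.
Row 2, column 6: eliminating its row and column leaves {1, 4, 6, 7}.
Row 2, column 7: eliminating its row and column leaves {1, 4, 7}.
Row 3, column 6: eliminating its row and column leaves {7}.
Row 4, column 3: eliminating its row and column leaves {6}.
Row 5, column 1: eliminating its row and column leaves {4, 6}.
Row 5, column 5: eliminating its row and column leaves {3, 4, 5, 6}.
Row 5, column 6: eliminating its row and column leaves {4, 5, 6}.
Row 5, column 7: eliminating its row and column leaves {4}.
Row 6, column 1: eliminating its row and column leaves {1, 4, 6, 7}.
Row 6, column 2: eliminating its row and column leaves {1, 2, 5}.
Row 6, column 3: eliminating its row and column leaves {6, 7}.
Row 6, column 5: eliminating its row and column leaves {4, 5, 6}.
Row 6, column 6: eliminating its row and column leaves {1, 4, 5, 6, 7}.
Row 6, column 7: eliminating its row and column leaves {1, 2, 4, 7}.
Row 7, column 1: eliminating its row and column leaves {1, 4, 7}.
Row 7, column 2: eliminating its row and column leaves {1, 2, 5}.
Row 7, column 5: eliminating its row and column leaves {4, 5}.
Row 7, column 6: eliminating its row and column leaves {1, 4, 5, 7}.
Row 7, column 7: eliminating its row and column leaves {1, 2, 4, 7}.
Enumerating the assignments across these blanks that avoid any row or column repeat gives 6 completions.

6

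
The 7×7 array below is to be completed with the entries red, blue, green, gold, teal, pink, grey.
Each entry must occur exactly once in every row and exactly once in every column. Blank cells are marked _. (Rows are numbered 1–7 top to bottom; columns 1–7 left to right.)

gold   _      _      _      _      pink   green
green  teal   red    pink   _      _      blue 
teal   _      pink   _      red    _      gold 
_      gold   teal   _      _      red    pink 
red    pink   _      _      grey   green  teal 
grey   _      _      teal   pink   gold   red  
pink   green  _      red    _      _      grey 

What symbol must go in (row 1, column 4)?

blue

Row 2, column 5: row 2 has {red, blue, green, teal, pink} and column 5 has {red, pink, grey}, leaving only gold.
Row 2, column 6: row 2 has {red, blue, green, gold, teal, pink} and column 6 has {red, green, gold, pink}, leaving only grey.
Row 3, column 6: row 3 has {red, gold, teal, pink} and column 6 has {red, green, gold, pink, grey}, leaving only blue.
Row 3, column 2: row 3 has {red, blue, gold, teal, pink} and column 2 has {green, gold, teal, pink}, leaving only grey.
Row 3, column 4: row 3 has {red, blue, gold, teal, pink, grey} and column 4 has {red, teal, pink}, leaving only green.
Row 4, column 1: row 4 has {red, gold, teal, pink} and column 1 has {red, green, gold, teal, pink, grey}, leaving only blue.
Row 4, column 4: row 4 has {red, blue, gold, teal, pink} and column 4 has {red, green, teal, pink}, leaving only grey.
Row 1 already has {green, gold, pink} and column 4 already has {red, green, teal, pink, grey}, so row 1, column 4 must be blue.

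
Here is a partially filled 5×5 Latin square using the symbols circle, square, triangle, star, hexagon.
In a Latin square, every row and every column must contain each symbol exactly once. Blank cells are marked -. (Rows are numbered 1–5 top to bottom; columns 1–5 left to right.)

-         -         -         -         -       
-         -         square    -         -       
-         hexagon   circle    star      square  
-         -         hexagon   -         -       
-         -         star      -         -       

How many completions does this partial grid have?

Row 1, column 1: eliminating its row and column leaves {circle, square, triangle, star, hexagon}.
Row 1, column 2: eliminating its row and column leaves {circle, square, triangle, star}.
Row 1, column 3: eliminating its row and column leaves {triangle}.
Row 1, column 4: eliminating its row and column leaves {circle, square, triangle, hexagon}.
Row 1, column 5: eliminating its row and column leaves {circle, triangle, star, hexagon}.
Row 2, column 1: eliminating its row and column leaves {circle, triangle, star, hexagon}.
Row 2, column 2: eliminating its row and column leaves {circle, triangle, star}.
Row 2, column 4: eliminating its row and column leaves {circle, triangle, hexagon}.
Row 2, column 5: eliminating its row and column leaves {circle, triangle, star, hexagon}.
Row 3, column 1: eliminating its row and column leaves {triangle}.
Row 4, column 1: eliminating its row and column leaves {circle, square, triangle, star}.
Row 4, column 2: eliminating its row and column leaves {circle, square, triangle, star}.
Row 4, column 4: eliminating its row and column leaves {circle, square, triangle}.
Row 4, column 5: eliminating its row and column leaves {circle, triangle, star}.
Row 5, column 1: eliminating its row and column leaves {circle, square, triangle, hexagon}.
Row 5, column 2: eliminating its row and column leaves {circle, square, triangle}.
Row 5, column 4: eliminating its row and column leaves {circle, square, triangle, hexagon}.
Row 5, column 5: eliminating its row and column leaves {circle, triangle, hexagon}.
Enumerating the assignments across these blanks that avoid any row or column repeat gives 56 completions.

56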